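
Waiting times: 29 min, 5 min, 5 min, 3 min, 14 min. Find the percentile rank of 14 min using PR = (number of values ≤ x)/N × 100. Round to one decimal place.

80.0

N = 5.
Strictly below 14: 3. Equal to 14: 1.
PR = 4/5 × 100 = 80.0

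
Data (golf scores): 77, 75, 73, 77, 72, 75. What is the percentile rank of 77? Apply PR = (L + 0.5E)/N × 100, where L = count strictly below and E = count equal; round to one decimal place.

N = 6.
Strictly below 77: 4. Equal to 77: 2.
PR = (4 + 0.5·2)/6 × 100 = 83.3

83.3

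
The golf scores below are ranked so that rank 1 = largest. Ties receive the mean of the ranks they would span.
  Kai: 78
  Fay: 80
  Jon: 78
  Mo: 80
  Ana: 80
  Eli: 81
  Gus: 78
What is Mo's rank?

3

Sorted (descending): 81, 80, 80, 80, 78, 78, 78
The 3 values of 80 occupy positions 2–4 → average rank 3.
The 3 values of 78 occupy positions 5–7 → average rank 6.
Mo has value 80 → rank 3.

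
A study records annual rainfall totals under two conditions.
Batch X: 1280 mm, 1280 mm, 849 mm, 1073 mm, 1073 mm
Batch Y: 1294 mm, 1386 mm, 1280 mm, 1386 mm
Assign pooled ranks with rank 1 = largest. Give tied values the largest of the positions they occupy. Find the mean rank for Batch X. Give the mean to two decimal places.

7.40

Sorted (descending): 1386, 1386, 1294, 1280, 1280, 1280, 1073, 1073, 849
The 2 values of 1386 occupy positions 1–2 → each gets rank 2.
The 3 values of 1280 occupy positions 4–6 → each gets rank 6.
The 2 values of 1073 occupy positions 7–8 → each gets rank 8.
Batch X values → pooled ranks: 1280→6, 1280→6, 849→9, 1073→8, 1073→8
Mean rank = (6 + 6 + 9 + 8 + 8) / 5 = 7.40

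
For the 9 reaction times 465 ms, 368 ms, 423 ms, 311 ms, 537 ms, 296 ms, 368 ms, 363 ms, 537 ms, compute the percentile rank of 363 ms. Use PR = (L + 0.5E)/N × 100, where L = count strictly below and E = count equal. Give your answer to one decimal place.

N = 9.
Strictly below 363: 2. Equal to 363: 1.
PR = (2 + 0.5·1)/9 × 100 = 27.8

27.8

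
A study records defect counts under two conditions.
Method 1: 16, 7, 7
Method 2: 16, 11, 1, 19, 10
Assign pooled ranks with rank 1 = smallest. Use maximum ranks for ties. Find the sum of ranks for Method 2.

25

Sorted (ascending): 1, 7, 7, 10, 11, 16, 16, 19
The 2 values of 7 occupy positions 2–3 → each gets rank 3.
The 2 values of 16 occupy positions 6–7 → each gets rank 7.
Method 2 values → pooled ranks: 16→7, 11→5, 1→1, 19→8, 10→4
Rank sum = 7 + 5 + 1 + 8 + 4 = 25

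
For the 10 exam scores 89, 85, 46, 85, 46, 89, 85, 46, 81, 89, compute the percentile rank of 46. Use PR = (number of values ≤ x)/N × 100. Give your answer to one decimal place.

N = 10.
Strictly below 46: 0. Equal to 46: 3.
PR = 3/10 × 100 = 30.0

30.0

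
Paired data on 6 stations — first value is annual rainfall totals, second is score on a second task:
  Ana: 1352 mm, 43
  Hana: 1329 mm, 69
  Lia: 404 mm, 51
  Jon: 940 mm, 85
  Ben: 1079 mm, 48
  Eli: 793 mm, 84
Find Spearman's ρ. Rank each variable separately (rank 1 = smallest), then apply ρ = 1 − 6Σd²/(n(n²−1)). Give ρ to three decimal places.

Ranks of variable 1: 6, 5, 1, 3, 4, 2
Ranks of variable 2: 1, 4, 3, 6, 2, 5
d = r₁ − r₂: 5, 1, -2, -3, 2, -3
d²: 25, 1, 4, 9, 4, 9; Σd² = 52
ρ = 1 − 6·52/(6·35) = 1 − 312/210 = -0.486

-0.486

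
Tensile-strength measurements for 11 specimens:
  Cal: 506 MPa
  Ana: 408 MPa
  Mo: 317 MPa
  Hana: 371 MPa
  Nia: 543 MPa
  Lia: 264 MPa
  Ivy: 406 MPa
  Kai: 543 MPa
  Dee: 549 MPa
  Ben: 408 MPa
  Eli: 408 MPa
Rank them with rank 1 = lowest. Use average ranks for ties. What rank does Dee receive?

11

Sorted (ascending): 264, 317, 371, 406, 408, 408, 408, 506, 543, 543, 549
The 3 values of 408 occupy positions 5–7 → average rank 6.
The 2 values of 543 occupy positions 9–10 → average rank (9+10)/2 = 9.5.
Dee has value 549 MPa → rank 11.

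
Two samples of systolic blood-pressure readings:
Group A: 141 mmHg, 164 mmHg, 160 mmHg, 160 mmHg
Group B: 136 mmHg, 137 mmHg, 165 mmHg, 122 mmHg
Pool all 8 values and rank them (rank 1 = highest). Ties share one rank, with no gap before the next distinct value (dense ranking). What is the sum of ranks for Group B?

19

Sorted (descending): 165, 164, 160, 160, 141, 137, 136, 122
The 2 values of 160 share dense rank 3.
Remaining distinct values take the next consecutive integers.
Group B values → pooled ranks: 136→6, 137→5, 165→1, 122→7
Rank sum = 6 + 5 + 1 + 7 = 19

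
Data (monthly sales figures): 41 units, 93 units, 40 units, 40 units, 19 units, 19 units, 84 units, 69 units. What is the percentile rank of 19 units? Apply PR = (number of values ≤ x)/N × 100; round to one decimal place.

25.0

N = 8.
Strictly below 19: 0. Equal to 19: 2.
PR = 2/8 × 100 = 25.0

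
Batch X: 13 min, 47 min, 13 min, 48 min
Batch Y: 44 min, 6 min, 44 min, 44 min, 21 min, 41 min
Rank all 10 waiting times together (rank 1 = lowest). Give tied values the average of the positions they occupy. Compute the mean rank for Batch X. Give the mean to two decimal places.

6.00

Sorted (ascending): 6, 13, 13, 21, 41, 44, 44, 44, 47, 48
The 2 values of 13 occupy positions 2–3 → average rank (2+3)/2 = 2.5.
The 3 values of 44 occupy positions 6–8 → average rank 7.
Batch X values → pooled ranks: 13→2.5, 47→9, 13→2.5, 48→10
Mean rank = (2.5 + 9 + 2.5 + 10) / 4 = 6.00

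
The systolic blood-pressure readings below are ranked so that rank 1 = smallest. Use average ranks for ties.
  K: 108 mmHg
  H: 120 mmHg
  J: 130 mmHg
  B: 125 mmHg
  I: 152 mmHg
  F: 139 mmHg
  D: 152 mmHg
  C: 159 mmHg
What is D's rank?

6.5

Sorted (ascending): 108, 120, 125, 130, 139, 152, 152, 159
The 2 values of 152 occupy positions 6–7 → average rank (6+7)/2 = 6.5.
D has value 152 mmHg → rank 6.5.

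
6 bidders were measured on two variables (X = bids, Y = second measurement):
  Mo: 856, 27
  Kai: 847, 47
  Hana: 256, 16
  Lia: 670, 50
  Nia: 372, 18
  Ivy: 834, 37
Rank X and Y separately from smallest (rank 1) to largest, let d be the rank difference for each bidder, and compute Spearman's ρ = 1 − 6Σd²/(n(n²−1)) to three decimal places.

0.486

Ranks of variable 1: 6, 5, 1, 3, 2, 4
Ranks of variable 2: 3, 5, 1, 6, 2, 4
d = r₁ − r₂: 3, 0, 0, -3, 0, 0
d²: 9, 0, 0, 9, 0, 0; Σd² = 18
ρ = 1 − 6·18/(6·35) = 1 − 108/210 = 0.486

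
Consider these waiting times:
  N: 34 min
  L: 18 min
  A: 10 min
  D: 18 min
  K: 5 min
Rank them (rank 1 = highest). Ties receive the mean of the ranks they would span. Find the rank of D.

Sorted (descending): 34, 18, 18, 10, 5
The 2 values of 18 occupy positions 2–3 → average rank (2+3)/2 = 2.5.
D has value 18 min → rank 2.5.

2.5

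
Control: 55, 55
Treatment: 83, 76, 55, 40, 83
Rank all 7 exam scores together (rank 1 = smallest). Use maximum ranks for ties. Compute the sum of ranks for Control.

8

Sorted (ascending): 40, 55, 55, 55, 76, 83, 83
The 3 values of 55 occupy positions 2–4 → each gets rank 4.
The 2 values of 83 occupy positions 6–7 → each gets rank 7.
Control values → pooled ranks: 55→4, 55→4
Rank sum = 4 + 4 = 8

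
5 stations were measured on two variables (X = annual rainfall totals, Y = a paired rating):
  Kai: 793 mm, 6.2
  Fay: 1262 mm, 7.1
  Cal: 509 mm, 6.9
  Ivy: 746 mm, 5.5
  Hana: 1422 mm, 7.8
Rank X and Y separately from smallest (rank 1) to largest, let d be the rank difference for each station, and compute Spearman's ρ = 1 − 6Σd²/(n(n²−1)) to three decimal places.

Ranks of variable 1: 3, 4, 1, 2, 5
Ranks of variable 2: 2, 4, 3, 1, 5
d = r₁ − r₂: 1, 0, -2, 1, 0
d²: 1, 0, 4, 1, 0; Σd² = 6
ρ = 1 − 6·6/(5·24) = 1 − 36/120 = 0.700

0.700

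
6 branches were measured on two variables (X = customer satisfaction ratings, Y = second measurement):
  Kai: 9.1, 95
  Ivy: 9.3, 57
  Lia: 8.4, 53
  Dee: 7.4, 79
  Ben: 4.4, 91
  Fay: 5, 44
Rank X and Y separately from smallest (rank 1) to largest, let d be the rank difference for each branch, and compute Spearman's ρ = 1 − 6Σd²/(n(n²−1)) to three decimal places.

Ranks of variable 1: 5, 6, 4, 3, 1, 2
Ranks of variable 2: 6, 3, 2, 4, 5, 1
d = r₁ − r₂: -1, 3, 2, -1, -4, 1
d²: 1, 9, 4, 1, 16, 1; Σd² = 32
ρ = 1 − 6·32/(6·35) = 1 − 192/210 = 0.086

0.086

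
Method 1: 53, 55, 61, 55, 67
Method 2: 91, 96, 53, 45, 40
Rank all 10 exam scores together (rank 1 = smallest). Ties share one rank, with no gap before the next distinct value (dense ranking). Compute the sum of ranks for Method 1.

Sorted (ascending): 40, 45, 53, 53, 55, 55, 61, 67, 91, 96
The 2 values of 53 share dense rank 3.
The 2 values of 55 share dense rank 4.
Remaining distinct values take the next consecutive integers.
Method 1 values → pooled ranks: 53→3, 55→4, 61→5, 55→4, 67→6
Rank sum = 3 + 4 + 5 + 4 + 6 = 22

22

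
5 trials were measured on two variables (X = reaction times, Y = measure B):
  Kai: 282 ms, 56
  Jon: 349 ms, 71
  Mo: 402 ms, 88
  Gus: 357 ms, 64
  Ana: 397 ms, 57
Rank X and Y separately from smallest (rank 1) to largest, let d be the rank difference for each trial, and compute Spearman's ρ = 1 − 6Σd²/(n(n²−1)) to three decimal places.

0.600

Ranks of variable 1: 1, 2, 5, 3, 4
Ranks of variable 2: 1, 4, 5, 3, 2
d = r₁ − r₂: 0, -2, 0, 0, 2
d²: 0, 4, 0, 0, 4; Σd² = 8
ρ = 1 − 6·8/(5·24) = 1 − 48/120 = 0.600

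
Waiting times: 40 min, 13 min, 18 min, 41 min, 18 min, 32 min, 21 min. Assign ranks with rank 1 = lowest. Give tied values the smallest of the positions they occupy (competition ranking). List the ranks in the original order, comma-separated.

6, 1, 2, 7, 2, 5, 4

Sorted (ascending): 13, 18, 18, 21, 32, 40, 41
The 2 values of 18 occupy positions 2–3 → each gets rank 2.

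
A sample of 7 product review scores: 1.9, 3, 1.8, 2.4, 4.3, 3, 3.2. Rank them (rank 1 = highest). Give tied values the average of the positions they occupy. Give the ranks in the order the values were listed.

Sorted (descending): 4.3, 3.2, 3, 3, 2.4, 1.9, 1.8
The 2 values of 3 occupy positions 3–4 → average rank (3+4)/2 = 3.5.

6, 3.5, 7, 5, 1, 3.5, 2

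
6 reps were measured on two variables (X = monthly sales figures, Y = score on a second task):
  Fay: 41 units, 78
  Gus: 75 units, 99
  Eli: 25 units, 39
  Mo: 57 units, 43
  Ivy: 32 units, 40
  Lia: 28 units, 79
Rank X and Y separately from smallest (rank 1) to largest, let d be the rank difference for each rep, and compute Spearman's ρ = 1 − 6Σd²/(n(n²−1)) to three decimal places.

0.600

Ranks of variable 1: 4, 6, 1, 5, 3, 2
Ranks of variable 2: 4, 6, 1, 3, 2, 5
d = r₁ − r₂: 0, 0, 0, 2, 1, -3
d²: 0, 0, 0, 4, 1, 9; Σd² = 14
ρ = 1 − 6·14/(6·35) = 1 − 84/210 = 0.600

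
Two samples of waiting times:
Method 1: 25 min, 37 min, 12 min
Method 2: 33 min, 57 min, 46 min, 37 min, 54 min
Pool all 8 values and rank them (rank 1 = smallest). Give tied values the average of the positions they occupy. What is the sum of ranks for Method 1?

7.5

Sorted (ascending): 12, 25, 33, 37, 37, 46, 54, 57
The 2 values of 37 occupy positions 4–5 → average rank (4+5)/2 = 4.5.
Method 1 values → pooled ranks: 25→2, 37→4.5, 12→1
Rank sum = 2 + 4.5 + 1 = 7.5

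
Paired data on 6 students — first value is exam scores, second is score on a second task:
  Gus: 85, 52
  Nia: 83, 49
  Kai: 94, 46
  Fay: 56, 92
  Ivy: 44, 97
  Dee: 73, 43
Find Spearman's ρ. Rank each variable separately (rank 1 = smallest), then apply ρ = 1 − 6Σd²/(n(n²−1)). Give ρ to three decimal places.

Ranks of variable 1: 5, 4, 6, 2, 1, 3
Ranks of variable 2: 4, 3, 2, 5, 6, 1
d = r₁ − r₂: 1, 1, 4, -3, -5, 2
d²: 1, 1, 16, 9, 25, 4; Σd² = 56
ρ = 1 − 6·56/(6·35) = 1 − 336/210 = -0.600

-0.600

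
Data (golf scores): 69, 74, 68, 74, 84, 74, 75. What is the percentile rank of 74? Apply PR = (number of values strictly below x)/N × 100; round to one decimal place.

28.6

N = 7.
Strictly below 74: 2. Equal to 74: 3.
PR = 2/7 × 100 = 28.6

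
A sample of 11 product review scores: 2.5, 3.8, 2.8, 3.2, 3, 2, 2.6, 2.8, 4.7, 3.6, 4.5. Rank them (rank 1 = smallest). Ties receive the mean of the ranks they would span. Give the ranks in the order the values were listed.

Sorted (ascending): 2, 2.5, 2.6, 2.8, 2.8, 3, 3.2, 3.6, 3.8, 4.5, 4.7
The 2 values of 2.8 occupy positions 4–5 → average rank (4+5)/2 = 4.5.

2, 9, 4.5, 7, 6, 1, 3, 4.5, 11, 8, 10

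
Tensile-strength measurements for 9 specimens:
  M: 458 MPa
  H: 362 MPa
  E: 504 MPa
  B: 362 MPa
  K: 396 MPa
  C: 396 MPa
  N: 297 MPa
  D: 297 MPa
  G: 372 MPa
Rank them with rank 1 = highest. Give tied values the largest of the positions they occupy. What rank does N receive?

9

Sorted (descending): 504, 458, 396, 396, 372, 362, 362, 297, 297
The 2 values of 396 occupy positions 3–4 → each gets rank 4.
The 2 values of 362 occupy positions 6–7 → each gets rank 7.
The 2 values of 297 occupy positions 8–9 → each gets rank 9.
N has value 297 MPa → rank 9.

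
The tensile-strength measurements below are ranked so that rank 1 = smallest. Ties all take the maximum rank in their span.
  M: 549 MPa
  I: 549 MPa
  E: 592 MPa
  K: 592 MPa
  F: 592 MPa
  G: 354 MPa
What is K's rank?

Sorted (ascending): 354, 549, 549, 592, 592, 592
The 2 values of 549 occupy positions 2–3 → each gets rank 3.
The 3 values of 592 occupy positions 4–6 → each gets rank 6.
K has value 592 MPa → rank 6.

6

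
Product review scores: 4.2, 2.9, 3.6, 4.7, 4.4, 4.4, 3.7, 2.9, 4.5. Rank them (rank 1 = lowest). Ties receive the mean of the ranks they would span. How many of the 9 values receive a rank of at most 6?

Sorted (ascending): 2.9, 2.9, 3.6, 3.7, 4.2, 4.4, 4.4, 4.5, 4.7
The 2 values of 2.9 occupy positions 1–2 → average rank (1+2)/2 = 1.5.
The 2 values of 4.4 occupy positions 6–7 → average rank (6+7)/2 = 6.5.
Ranks ≤ 6: {1.5, 1.5, 3, 4, 5} → 5 values.

5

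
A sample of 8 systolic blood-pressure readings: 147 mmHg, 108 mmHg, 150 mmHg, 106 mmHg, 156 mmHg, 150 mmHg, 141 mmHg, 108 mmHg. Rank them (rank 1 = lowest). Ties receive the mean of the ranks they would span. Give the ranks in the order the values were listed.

Sorted (ascending): 106, 108, 108, 141, 147, 150, 150, 156
The 2 values of 108 occupy positions 2–3 → average rank (2+3)/2 = 2.5.
The 2 values of 150 occupy positions 6–7 → average rank (6+7)/2 = 6.5.

5, 2.5, 6.5, 1, 8, 6.5, 4, 2.5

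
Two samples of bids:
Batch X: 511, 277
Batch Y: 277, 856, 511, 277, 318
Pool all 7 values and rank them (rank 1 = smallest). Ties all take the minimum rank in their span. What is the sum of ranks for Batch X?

6

Sorted (ascending): 277, 277, 277, 318, 511, 511, 856
The 3 values of 277 occupy positions 1–3 → each gets rank 1.
The 2 values of 511 occupy positions 5–6 → each gets rank 5.
Batch X values → pooled ranks: 511→5, 277→1
Rank sum = 5 + 1 = 6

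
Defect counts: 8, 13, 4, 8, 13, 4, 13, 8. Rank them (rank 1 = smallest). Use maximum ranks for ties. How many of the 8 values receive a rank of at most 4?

Sorted (ascending): 4, 4, 8, 8, 8, 13, 13, 13
The 2 values of 4 occupy positions 1–2 → each gets rank 2.
The 3 values of 8 occupy positions 3–5 → each gets rank 5.
The 3 values of 13 occupy positions 6–8 → each gets rank 8.
Ranks ≤ 4: {2, 2} → 2 values.

2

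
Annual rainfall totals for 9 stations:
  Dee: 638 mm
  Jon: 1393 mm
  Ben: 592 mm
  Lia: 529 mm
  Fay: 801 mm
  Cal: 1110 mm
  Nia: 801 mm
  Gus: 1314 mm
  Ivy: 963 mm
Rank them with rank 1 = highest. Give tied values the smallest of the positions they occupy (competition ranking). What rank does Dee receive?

Sorted (descending): 1393, 1314, 1110, 963, 801, 801, 638, 592, 529
The 2 values of 801 occupy positions 5–6 → each gets rank 5.
Dee has value 638 mm → rank 7.

7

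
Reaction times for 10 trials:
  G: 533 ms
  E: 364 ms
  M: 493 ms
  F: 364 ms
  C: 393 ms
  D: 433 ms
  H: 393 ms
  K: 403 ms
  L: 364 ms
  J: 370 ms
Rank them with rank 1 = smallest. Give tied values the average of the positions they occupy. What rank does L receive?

2

Sorted (ascending): 364, 364, 364, 370, 393, 393, 403, 433, 493, 533
The 3 values of 364 occupy positions 1–3 → average rank 2.
The 2 values of 393 occupy positions 5–6 → average rank (5+6)/2 = 5.5.
L has value 364 ms → rank 2.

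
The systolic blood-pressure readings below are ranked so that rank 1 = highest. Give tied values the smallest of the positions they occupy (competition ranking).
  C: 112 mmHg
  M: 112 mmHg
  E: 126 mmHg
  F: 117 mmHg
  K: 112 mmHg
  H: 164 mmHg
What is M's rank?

4

Sorted (descending): 164, 126, 117, 112, 112, 112
The 3 values of 112 occupy positions 4–6 → each gets rank 4.
M has value 112 mmHg → rank 4.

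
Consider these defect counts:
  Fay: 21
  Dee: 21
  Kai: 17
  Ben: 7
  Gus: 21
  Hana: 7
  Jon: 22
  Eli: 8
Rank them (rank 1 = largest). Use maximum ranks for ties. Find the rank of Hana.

Sorted (descending): 22, 21, 21, 21, 17, 8, 7, 7
The 3 values of 21 occupy positions 2–4 → each gets rank 4.
The 2 values of 7 occupy positions 7–8 → each gets rank 8.
Hana has value 7 → rank 8.

8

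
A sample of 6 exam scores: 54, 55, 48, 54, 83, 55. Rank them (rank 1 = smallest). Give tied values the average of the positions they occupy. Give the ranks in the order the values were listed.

2.5, 4.5, 1, 2.5, 6, 4.5

Sorted (ascending): 48, 54, 54, 55, 55, 83
The 2 values of 54 occupy positions 2–3 → average rank (2+3)/2 = 2.5.
The 2 values of 55 occupy positions 4–5 → average rank (4+5)/2 = 4.5.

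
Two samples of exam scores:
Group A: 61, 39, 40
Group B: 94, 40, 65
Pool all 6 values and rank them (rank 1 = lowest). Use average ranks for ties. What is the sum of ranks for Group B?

13.5

Sorted (ascending): 39, 40, 40, 61, 65, 94
The 2 values of 40 occupy positions 2–3 → average rank (2+3)/2 = 2.5.
Group B values → pooled ranks: 94→6, 40→2.5, 65→5
Rank sum = 6 + 2.5 + 5 = 13.5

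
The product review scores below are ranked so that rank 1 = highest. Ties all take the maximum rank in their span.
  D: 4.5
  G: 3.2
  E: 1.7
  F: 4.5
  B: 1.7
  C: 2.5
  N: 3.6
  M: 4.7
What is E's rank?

Sorted (descending): 4.7, 4.5, 4.5, 3.6, 3.2, 2.5, 1.7, 1.7
The 2 values of 4.5 occupy positions 2–3 → each gets rank 3.
The 2 values of 1.7 occupy positions 7–8 → each gets rank 8.
E has value 1.7 → rank 8.

8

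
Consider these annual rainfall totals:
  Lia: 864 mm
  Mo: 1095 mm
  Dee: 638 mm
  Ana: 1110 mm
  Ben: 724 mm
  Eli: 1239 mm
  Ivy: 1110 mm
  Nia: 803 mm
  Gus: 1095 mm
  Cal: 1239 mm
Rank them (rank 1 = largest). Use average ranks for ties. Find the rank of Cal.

1.5

Sorted (descending): 1239, 1239, 1110, 1110, 1095, 1095, 864, 803, 724, 638
The 2 values of 1239 occupy positions 1–2 → average rank (1+2)/2 = 1.5.
The 2 values of 1110 occupy positions 3–4 → average rank (3+4)/2 = 3.5.
The 2 values of 1095 occupy positions 5–6 → average rank (5+6)/2 = 5.5.
Cal has value 1239 mm → rank 1.5.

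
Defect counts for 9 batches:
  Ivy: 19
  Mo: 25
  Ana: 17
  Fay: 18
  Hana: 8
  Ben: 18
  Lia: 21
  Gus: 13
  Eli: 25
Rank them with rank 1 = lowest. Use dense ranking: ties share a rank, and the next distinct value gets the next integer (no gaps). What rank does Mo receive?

Sorted (ascending): 8, 13, 17, 18, 18, 19, 21, 25, 25
The 2 values of 18 share dense rank 4.
The 2 values of 25 share dense rank 7.
Remaining distinct values take the next consecutive integers.
Mo has value 25 → rank 7.

7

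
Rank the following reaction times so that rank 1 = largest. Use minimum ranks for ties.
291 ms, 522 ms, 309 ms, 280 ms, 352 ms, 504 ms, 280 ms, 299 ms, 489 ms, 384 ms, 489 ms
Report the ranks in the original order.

9, 1, 7, 10, 6, 2, 10, 8, 3, 5, 3

Sorted (descending): 522, 504, 489, 489, 384, 352, 309, 299, 291, 280, 280
The 2 values of 489 occupy positions 3–4 → each gets rank 3.
The 2 values of 280 occupy positions 10–11 → each gets rank 10.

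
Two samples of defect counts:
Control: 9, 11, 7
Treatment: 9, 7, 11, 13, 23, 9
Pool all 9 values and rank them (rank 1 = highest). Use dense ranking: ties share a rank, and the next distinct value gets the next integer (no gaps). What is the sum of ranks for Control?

Sorted (descending): 23, 13, 11, 11, 9, 9, 9, 7, 7
The 2 values of 11 share dense rank 3.
The 3 values of 9 share dense rank 4.
The 2 values of 7 share dense rank 5.
Remaining distinct values take the next consecutive integers.
Control values → pooled ranks: 9→4, 11→3, 7→5
Rank sum = 4 + 3 + 5 = 12

12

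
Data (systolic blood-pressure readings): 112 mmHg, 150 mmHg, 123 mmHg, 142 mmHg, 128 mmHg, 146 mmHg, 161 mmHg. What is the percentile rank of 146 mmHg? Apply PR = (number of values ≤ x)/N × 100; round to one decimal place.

N = 7.
Strictly below 146: 4. Equal to 146: 1.
PR = 5/7 × 100 = 71.4

71.4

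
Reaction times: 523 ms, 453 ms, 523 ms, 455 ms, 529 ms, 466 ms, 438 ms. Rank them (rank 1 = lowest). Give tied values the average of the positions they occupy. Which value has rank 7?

529

Sorted (ascending): 438, 453, 455, 466, 523, 523, 529
The 2 values of 523 occupy positions 5–6 → average rank (5+6)/2 = 5.5.
Rank 7 → value 529.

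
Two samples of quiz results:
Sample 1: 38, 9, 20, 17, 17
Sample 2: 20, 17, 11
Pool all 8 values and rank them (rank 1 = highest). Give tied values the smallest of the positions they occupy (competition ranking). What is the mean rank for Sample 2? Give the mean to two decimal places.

4.33

Sorted (descending): 38, 20, 20, 17, 17, 17, 11, 9
The 2 values of 20 occupy positions 2–3 → each gets rank 2.
The 3 values of 17 occupy positions 4–6 → each gets rank 4.
Sample 2 values → pooled ranks: 20→2, 17→4, 11→7
Mean rank = (2 + 4 + 7) / 3 = 4.33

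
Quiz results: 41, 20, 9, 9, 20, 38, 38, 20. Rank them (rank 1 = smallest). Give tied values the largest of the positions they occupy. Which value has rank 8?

41

Sorted (ascending): 9, 9, 20, 20, 20, 38, 38, 41
The 2 values of 9 occupy positions 1–2 → each gets rank 2.
The 3 values of 20 occupy positions 3–5 → each gets rank 5.
The 2 values of 38 occupy positions 6–7 → each gets rank 7.
Rank 8 → value 41.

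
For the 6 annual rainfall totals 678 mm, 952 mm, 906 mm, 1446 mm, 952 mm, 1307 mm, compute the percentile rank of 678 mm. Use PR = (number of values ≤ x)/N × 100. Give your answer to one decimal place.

16.7

N = 6.
Strictly below 678: 0. Equal to 678: 1.
PR = 1/6 × 100 = 16.7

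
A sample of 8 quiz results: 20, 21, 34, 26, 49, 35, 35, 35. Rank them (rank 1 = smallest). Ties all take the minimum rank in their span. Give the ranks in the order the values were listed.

Sorted (ascending): 20, 21, 26, 34, 35, 35, 35, 49
The 3 values of 35 occupy positions 5–7 → each gets rank 5.

1, 2, 4, 3, 8, 5, 5, 5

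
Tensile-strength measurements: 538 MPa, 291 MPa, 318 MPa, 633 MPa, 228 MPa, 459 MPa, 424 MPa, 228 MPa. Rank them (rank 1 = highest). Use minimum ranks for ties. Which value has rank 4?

Sorted (descending): 633, 538, 459, 424, 318, 291, 228, 228
The 2 values of 228 occupy positions 7–8 → each gets rank 7.
Rank 4 → value 424.

424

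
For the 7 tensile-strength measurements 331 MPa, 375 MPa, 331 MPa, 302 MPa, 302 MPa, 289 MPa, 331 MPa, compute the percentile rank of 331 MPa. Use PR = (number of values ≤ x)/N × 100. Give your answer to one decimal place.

N = 7.
Strictly below 331: 3. Equal to 331: 3.
PR = 6/7 × 100 = 85.7

85.7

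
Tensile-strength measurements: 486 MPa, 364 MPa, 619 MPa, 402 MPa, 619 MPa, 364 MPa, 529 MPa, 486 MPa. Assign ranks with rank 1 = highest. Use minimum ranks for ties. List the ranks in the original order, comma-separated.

Sorted (descending): 619, 619, 529, 486, 486, 402, 364, 364
The 2 values of 619 occupy positions 1–2 → each gets rank 1.
The 2 values of 486 occupy positions 4–5 → each gets rank 4.
The 2 values of 364 occupy positions 7–8 → each gets rank 7.

4, 7, 1, 6, 1, 7, 3, 4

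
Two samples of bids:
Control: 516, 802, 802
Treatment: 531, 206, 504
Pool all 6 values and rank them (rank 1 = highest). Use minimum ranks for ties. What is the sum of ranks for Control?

Sorted (descending): 802, 802, 531, 516, 504, 206
The 2 values of 802 occupy positions 1–2 → each gets rank 1.
Control values → pooled ranks: 516→4, 802→1, 802→1
Rank sum = 4 + 1 + 1 = 6

6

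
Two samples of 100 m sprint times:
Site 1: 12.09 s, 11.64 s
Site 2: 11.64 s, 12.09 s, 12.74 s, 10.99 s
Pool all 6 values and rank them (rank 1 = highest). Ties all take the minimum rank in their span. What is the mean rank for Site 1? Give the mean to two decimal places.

Sorted (descending): 12.74, 12.09, 12.09, 11.64, 11.64, 10.99
The 2 values of 12.09 occupy positions 2–3 → each gets rank 2.
The 2 values of 11.64 occupy positions 4–5 → each gets rank 4.
Site 1 values → pooled ranks: 12.09→2, 11.64→4
Mean rank = (2 + 4) / 2 = 3.00

3.00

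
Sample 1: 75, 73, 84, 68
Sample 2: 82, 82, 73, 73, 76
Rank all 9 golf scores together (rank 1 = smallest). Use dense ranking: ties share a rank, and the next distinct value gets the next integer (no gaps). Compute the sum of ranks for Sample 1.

12

Sorted (ascending): 68, 73, 73, 73, 75, 76, 82, 82, 84
The 3 values of 73 share dense rank 2.
The 2 values of 82 share dense rank 5.
Remaining distinct values take the next consecutive integers.
Sample 1 values → pooled ranks: 75→3, 73→2, 84→6, 68→1
Rank sum = 3 + 2 + 6 + 1 = 12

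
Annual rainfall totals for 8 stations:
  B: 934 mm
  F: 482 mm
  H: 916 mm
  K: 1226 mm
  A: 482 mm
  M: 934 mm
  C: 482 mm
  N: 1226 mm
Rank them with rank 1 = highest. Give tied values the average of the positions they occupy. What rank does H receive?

Sorted (descending): 1226, 1226, 934, 934, 916, 482, 482, 482
The 2 values of 1226 occupy positions 1–2 → average rank (1+2)/2 = 1.5.
The 2 values of 934 occupy positions 3–4 → average rank (3+4)/2 = 3.5.
The 3 values of 482 occupy positions 6–8 → average rank 7.
H has value 916 mm → rank 5.

5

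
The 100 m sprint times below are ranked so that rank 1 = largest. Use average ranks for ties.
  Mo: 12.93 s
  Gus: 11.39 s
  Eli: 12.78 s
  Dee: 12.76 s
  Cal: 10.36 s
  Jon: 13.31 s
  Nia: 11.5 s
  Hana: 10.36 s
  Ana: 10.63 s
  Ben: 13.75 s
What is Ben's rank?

Sorted (descending): 13.75, 13.31, 12.93, 12.78, 12.76, 11.5, 11.39, 10.63, 10.36, 10.36
The 2 values of 10.36 occupy positions 9–10 → average rank (9+10)/2 = 9.5.
Ben has value 13.75 s → rank 1.

1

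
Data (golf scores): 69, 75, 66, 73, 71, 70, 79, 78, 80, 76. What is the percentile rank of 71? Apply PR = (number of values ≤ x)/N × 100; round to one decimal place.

N = 10.
Strictly below 71: 3. Equal to 71: 1.
PR = 4/10 × 100 = 40.0

40.0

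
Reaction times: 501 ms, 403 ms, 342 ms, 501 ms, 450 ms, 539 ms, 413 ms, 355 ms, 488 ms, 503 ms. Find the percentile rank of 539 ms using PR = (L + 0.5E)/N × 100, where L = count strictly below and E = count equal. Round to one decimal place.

95.0

N = 10.
Strictly below 539: 9. Equal to 539: 1.
PR = (9 + 0.5·1)/10 × 100 = 95.0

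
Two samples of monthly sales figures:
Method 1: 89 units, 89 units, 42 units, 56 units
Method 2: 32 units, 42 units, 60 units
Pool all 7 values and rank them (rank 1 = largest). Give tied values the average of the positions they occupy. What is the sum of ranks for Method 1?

12.5

Sorted (descending): 89, 89, 60, 56, 42, 42, 32
The 2 values of 89 occupy positions 1–2 → average rank (1+2)/2 = 1.5.
The 2 values of 42 occupy positions 5–6 → average rank (5+6)/2 = 5.5.
Method 1 values → pooled ranks: 89→1.5, 89→1.5, 42→5.5, 56→4
Rank sum = 1.5 + 1.5 + 5.5 + 4 = 12.5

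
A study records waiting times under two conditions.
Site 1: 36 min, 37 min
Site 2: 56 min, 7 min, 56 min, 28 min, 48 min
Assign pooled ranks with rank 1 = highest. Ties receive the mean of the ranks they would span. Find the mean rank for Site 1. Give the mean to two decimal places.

4.50

Sorted (descending): 56, 56, 48, 37, 36, 28, 7
The 2 values of 56 occupy positions 1–2 → average rank (1+2)/2 = 1.5.
Site 1 values → pooled ranks: 36→5, 37→4
Mean rank = (5 + 4) / 2 = 4.50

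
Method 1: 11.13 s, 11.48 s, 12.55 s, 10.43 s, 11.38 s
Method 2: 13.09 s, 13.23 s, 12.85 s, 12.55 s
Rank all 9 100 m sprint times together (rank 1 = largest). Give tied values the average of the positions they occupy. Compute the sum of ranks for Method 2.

10.5

Sorted (descending): 13.23, 13.09, 12.85, 12.55, 12.55, 11.48, 11.38, 11.13, 10.43
The 2 values of 12.55 occupy positions 4–5 → average rank (4+5)/2 = 4.5.
Method 2 values → pooled ranks: 13.09→2, 13.23→1, 12.85→3, 12.55→4.5
Rank sum = 2 + 1 + 3 + 4.5 = 10.5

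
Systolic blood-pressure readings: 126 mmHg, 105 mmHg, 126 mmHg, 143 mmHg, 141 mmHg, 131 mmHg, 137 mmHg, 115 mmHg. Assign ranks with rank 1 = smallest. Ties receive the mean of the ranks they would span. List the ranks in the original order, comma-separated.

Sorted (ascending): 105, 115, 126, 126, 131, 137, 141, 143
The 2 values of 126 occupy positions 3–4 → average rank (3+4)/2 = 3.5.

3.5, 1, 3.5, 8, 7, 5, 6, 2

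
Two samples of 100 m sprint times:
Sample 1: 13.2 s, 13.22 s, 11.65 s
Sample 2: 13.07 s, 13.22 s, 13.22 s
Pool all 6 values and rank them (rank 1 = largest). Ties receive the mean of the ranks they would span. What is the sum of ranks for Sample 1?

Sorted (descending): 13.22, 13.22, 13.22, 13.2, 13.07, 11.65
The 3 values of 13.22 occupy positions 1–3 → average rank 2.
Sample 1 values → pooled ranks: 13.2→4, 13.22→2, 11.65→6
Rank sum = 4 + 2 + 6 = 12

12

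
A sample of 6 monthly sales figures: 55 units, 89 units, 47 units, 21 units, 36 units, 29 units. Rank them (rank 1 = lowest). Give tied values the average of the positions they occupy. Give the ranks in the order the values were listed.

Sorted (ascending): 21, 29, 36, 47, 55, 89
No ties — each value takes its position as its rank.

5, 6, 4, 1, 3, 2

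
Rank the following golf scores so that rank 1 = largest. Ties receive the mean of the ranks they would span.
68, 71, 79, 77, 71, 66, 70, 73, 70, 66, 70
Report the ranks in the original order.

Sorted (descending): 79, 77, 73, 71, 71, 70, 70, 70, 68, 66, 66
The 2 values of 71 occupy positions 4–5 → average rank (4+5)/2 = 4.5.
The 3 values of 70 occupy positions 6–8 → average rank 7.
The 2 values of 66 occupy positions 10–11 → average rank (10+11)/2 = 10.5.

9, 4.5, 1, 2, 4.5, 10.5, 7, 3, 7, 10.5, 7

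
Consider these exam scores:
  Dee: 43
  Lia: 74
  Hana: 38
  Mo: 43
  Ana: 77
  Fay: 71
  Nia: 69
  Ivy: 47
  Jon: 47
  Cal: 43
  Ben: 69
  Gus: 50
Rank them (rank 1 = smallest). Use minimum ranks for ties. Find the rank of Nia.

8

Sorted (ascending): 38, 43, 43, 43, 47, 47, 50, 69, 69, 71, 74, 77
The 3 values of 43 occupy positions 2–4 → each gets rank 2.
The 2 values of 47 occupy positions 5–6 → each gets rank 5.
The 2 values of 69 occupy positions 8–9 → each gets rank 8.
Nia has value 69 → rank 8.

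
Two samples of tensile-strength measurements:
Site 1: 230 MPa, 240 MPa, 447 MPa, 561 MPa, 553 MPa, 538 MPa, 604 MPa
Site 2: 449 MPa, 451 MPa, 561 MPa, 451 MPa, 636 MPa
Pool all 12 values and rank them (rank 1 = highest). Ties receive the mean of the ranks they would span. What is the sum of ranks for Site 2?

Sorted (descending): 636, 604, 561, 561, 553, 538, 451, 451, 449, 447, 240, 230
The 2 values of 561 occupy positions 3–4 → average rank (3+4)/2 = 3.5.
The 2 values of 451 occupy positions 7–8 → average rank (7+8)/2 = 7.5.
Site 2 values → pooled ranks: 449→9, 451→7.5, 561→3.5, 451→7.5, 636→1
Rank sum = 9 + 7.5 + 3.5 + 7.5 + 1 = 28.5

28.5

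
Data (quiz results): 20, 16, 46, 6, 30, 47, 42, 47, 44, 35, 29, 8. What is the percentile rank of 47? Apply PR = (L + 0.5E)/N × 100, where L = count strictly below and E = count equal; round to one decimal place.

91.7

N = 12.
Strictly below 47: 10. Equal to 47: 2.
PR = (10 + 0.5·2)/12 × 100 = 91.7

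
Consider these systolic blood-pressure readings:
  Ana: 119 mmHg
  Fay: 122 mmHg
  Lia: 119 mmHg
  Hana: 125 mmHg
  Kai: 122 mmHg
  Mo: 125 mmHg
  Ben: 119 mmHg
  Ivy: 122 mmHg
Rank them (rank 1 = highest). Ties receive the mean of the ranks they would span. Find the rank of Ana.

Sorted (descending): 125, 125, 122, 122, 122, 119, 119, 119
The 2 values of 125 occupy positions 1–2 → average rank (1+2)/2 = 1.5.
The 3 values of 122 occupy positions 3–5 → average rank 4.
The 3 values of 119 occupy positions 6–8 → average rank 7.
Ana has value 119 mmHg → rank 7.

7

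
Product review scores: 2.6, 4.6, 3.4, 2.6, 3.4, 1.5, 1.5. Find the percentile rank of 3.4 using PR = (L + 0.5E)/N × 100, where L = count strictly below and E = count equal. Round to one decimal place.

71.4

N = 7.
Strictly below 3.4: 4. Equal to 3.4: 2.
PR = (4 + 0.5·2)/7 × 100 = 71.4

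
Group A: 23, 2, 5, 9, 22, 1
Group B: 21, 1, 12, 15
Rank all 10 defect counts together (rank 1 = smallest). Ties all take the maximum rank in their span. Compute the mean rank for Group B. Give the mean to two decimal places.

5.75

Sorted (ascending): 1, 1, 2, 5, 9, 12, 15, 21, 22, 23
The 2 values of 1 occupy positions 1–2 → each gets rank 2.
Group B values → pooled ranks: 21→8, 1→2, 12→6, 15→7
Mean rank = (8 + 2 + 6 + 7) / 4 = 5.75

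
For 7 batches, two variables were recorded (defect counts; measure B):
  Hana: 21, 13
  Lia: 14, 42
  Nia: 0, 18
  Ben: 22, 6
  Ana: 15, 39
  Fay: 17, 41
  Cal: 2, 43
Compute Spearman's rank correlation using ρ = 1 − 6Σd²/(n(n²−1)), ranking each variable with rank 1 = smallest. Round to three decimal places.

-0.607

Ranks of variable 1: 6, 3, 1, 7, 4, 5, 2
Ranks of variable 2: 2, 6, 3, 1, 4, 5, 7
d = r₁ − r₂: 4, -3, -2, 6, 0, 0, -5
d²: 16, 9, 4, 36, 0, 0, 25; Σd² = 90
ρ = 1 − 6·90/(7·48) = 1 − 540/336 = -0.607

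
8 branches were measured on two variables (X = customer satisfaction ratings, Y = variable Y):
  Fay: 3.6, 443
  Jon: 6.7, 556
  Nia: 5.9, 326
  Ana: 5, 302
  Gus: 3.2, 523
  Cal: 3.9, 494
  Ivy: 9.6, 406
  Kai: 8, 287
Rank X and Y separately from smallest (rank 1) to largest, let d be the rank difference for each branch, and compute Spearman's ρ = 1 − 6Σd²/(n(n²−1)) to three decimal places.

-0.405

Ranks of variable 1: 2, 6, 5, 4, 1, 3, 8, 7
Ranks of variable 2: 5, 8, 3, 2, 7, 6, 4, 1
d = r₁ − r₂: -3, -2, 2, 2, -6, -3, 4, 6
d²: 9, 4, 4, 4, 36, 9, 16, 36; Σd² = 118
ρ = 1 − 6·118/(8·63) = 1 − 708/504 = -0.405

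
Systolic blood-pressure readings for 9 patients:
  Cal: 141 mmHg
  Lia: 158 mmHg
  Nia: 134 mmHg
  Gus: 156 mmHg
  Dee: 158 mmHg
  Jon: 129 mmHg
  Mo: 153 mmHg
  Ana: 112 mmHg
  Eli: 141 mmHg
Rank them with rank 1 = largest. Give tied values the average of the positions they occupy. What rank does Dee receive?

Sorted (descending): 158, 158, 156, 153, 141, 141, 134, 129, 112
The 2 values of 158 occupy positions 1–2 → average rank (1+2)/2 = 1.5.
The 2 values of 141 occupy positions 5–6 → average rank (5+6)/2 = 5.5.
Dee has value 158 mmHg → rank 1.5.

1.5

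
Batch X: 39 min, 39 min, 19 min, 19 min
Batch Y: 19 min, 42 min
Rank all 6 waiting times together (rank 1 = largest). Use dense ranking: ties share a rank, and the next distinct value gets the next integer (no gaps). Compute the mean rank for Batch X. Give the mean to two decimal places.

2.50

Sorted (descending): 42, 39, 39, 19, 19, 19
The 2 values of 39 share dense rank 2.
The 3 values of 19 share dense rank 3.
Remaining distinct values take the next consecutive integers.
Batch X values → pooled ranks: 39→2, 39→2, 19→3, 19→3
Mean rank = (2 + 2 + 3 + 3) / 4 = 2.50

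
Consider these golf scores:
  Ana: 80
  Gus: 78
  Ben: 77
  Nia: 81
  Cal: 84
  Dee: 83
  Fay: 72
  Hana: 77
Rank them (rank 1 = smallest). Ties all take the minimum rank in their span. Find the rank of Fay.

Sorted (ascending): 72, 77, 77, 78, 80, 81, 83, 84
The 2 values of 77 occupy positions 2–3 → each gets rank 2.
Fay has value 72 → rank 1.

1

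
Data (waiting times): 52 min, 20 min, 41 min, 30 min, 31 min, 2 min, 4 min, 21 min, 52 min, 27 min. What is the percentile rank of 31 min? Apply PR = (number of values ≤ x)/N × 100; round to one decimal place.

70.0

N = 10.
Strictly below 31: 6. Equal to 31: 1.
PR = 7/10 × 100 = 70.0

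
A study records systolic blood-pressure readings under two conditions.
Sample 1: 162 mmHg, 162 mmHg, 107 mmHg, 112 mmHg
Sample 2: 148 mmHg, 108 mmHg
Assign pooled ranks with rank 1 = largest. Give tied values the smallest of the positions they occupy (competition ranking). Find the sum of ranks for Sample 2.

Sorted (descending): 162, 162, 148, 112, 108, 107
The 2 values of 162 occupy positions 1–2 → each gets rank 1.
Sample 2 values → pooled ranks: 148→3, 108→5
Rank sum = 3 + 5 = 8

8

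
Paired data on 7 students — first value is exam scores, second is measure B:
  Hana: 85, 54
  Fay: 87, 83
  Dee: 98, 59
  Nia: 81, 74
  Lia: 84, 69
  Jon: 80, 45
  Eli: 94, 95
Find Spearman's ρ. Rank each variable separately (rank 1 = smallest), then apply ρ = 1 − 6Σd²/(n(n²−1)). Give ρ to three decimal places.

Ranks of variable 1: 4, 5, 7, 2, 3, 1, 6
Ranks of variable 2: 2, 6, 3, 5, 4, 1, 7
d = r₁ − r₂: 2, -1, 4, -3, -1, 0, -1
d²: 4, 1, 16, 9, 1, 0, 1; Σd² = 32
ρ = 1 − 6·32/(7·48) = 1 − 192/336 = 0.429

0.429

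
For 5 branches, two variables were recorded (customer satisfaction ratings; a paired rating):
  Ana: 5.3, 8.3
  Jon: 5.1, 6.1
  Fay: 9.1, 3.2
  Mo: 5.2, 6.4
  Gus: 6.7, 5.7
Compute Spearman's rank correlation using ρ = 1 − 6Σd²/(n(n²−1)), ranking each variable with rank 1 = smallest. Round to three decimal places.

-0.600

Ranks of variable 1: 3, 1, 5, 2, 4
Ranks of variable 2: 5, 3, 1, 4, 2
d = r₁ − r₂: -2, -2, 4, -2, 2
d²: 4, 4, 16, 4, 4; Σd² = 32
ρ = 1 − 6·32/(5·24) = 1 − 192/120 = -0.600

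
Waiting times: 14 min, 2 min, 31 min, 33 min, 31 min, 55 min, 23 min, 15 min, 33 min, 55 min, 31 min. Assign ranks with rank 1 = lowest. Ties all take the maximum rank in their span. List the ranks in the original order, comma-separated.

2, 1, 7, 9, 7, 11, 4, 3, 9, 11, 7

Sorted (ascending): 2, 14, 15, 23, 31, 31, 31, 33, 33, 55, 55
The 3 values of 31 occupy positions 5–7 → each gets rank 7.
The 2 values of 33 occupy positions 8–9 → each gets rank 9.
The 2 values of 55 occupy positions 10–11 → each gets rank 11.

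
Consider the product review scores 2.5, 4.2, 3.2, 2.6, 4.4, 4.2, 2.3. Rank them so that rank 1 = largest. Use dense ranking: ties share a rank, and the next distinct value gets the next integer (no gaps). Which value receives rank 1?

4.4

Sorted (descending): 4.4, 4.2, 4.2, 3.2, 2.6, 2.5, 2.3
The 2 values of 4.2 share dense rank 2.
Remaining distinct values take the next consecutive integers.
Rank 1 → value 4.4.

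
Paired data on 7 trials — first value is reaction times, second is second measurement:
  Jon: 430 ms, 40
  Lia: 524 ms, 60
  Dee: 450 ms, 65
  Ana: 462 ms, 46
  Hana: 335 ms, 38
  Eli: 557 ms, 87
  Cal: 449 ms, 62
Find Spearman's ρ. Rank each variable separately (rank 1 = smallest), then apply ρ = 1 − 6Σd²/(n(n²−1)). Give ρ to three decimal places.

0.714

Ranks of variable 1: 2, 6, 4, 5, 1, 7, 3
Ranks of variable 2: 2, 4, 6, 3, 1, 7, 5
d = r₁ − r₂: 0, 2, -2, 2, 0, 0, -2
d²: 0, 4, 4, 4, 0, 0, 4; Σd² = 16
ρ = 1 − 6·16/(7·48) = 1 − 96/336 = 0.714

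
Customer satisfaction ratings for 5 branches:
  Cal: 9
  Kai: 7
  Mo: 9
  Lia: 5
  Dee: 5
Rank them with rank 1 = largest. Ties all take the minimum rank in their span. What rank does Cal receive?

Sorted (descending): 9, 9, 7, 5, 5
The 2 values of 9 occupy positions 1–2 → each gets rank 1.
The 2 values of 5 occupy positions 4–5 → each gets rank 4.
Cal has value 9 → rank 1.

1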